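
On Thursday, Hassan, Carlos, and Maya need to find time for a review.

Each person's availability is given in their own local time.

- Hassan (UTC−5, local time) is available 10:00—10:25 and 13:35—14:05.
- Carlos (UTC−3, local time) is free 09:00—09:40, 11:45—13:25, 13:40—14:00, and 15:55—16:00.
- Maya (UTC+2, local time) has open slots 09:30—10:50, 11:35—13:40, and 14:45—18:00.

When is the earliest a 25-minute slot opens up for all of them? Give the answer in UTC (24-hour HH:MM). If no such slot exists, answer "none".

Hassan → UTC: 15:00–15:25, 18:35–19:05.
Carlos → UTC: 12:00–12:40, 14:45–16:25, 16:40–17:00, 18:55–19:00.
Maya → UTC: 07:30–08:50, 09:35–11:40, 12:45–16:00.
Hassan ∩ Carlos: 15:00–15:25, 18:55–19:00.
Hassan ∩ Carlos ∩ Maya: 15:00–15:25.
Windows ≥ 25 min: 15:00–15:25.
Earliest such window starts at 15:00.

15:00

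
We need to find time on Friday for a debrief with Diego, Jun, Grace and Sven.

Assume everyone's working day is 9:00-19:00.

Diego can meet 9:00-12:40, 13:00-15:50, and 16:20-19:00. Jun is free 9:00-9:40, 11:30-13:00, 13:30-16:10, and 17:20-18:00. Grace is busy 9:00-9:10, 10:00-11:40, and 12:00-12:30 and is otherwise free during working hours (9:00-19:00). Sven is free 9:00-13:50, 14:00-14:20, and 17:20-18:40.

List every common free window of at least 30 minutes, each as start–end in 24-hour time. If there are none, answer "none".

Grace free within 09:00–19:00: 09:10–10:00, 11:40–12:00, 12:30–19:00.
Diego ∩ Jun: 09:00–09:40, 11:30–12:40, 13:30–15:50, 17:20–18:00.
Diego ∩ Jun ∩ Grace: 09:10–09:40, 11:40–12:00, 12:30–12:40, 13:30–15:50, 17:20–18:00.
Diego ∩ Jun ∩ Grace ∩ Sven: 09:10–09:40, 11:40–12:00, 12:30–12:40, 13:30–13:50, 14:00–14:20, 17:20–18:00.
Windows ≥ 30 min: 09:10–09:40, 17:20–18:00.

09:10–09:40, 17:20–18:00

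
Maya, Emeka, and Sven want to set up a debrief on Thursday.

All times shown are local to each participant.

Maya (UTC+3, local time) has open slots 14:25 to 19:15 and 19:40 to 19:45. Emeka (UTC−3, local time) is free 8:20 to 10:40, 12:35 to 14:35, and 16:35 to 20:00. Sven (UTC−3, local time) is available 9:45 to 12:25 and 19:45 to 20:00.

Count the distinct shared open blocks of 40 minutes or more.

1

Maya → UTC: 11:25–16:15, 16:40–16:45.
Emeka → UTC: 11:20–13:40, 15:35–17:35, 19:35–23:00.
Sven → UTC: 12:45–15:25, 22:45–23:00.
Maya ∩ Emeka: 11:25–13:40, 15:35–16:15, 16:40–16:45.
Maya ∩ Emeka ∩ Sven: 12:45–13:40.
Windows ≥ 40 min: 12:45–13:40.
That's 1 window.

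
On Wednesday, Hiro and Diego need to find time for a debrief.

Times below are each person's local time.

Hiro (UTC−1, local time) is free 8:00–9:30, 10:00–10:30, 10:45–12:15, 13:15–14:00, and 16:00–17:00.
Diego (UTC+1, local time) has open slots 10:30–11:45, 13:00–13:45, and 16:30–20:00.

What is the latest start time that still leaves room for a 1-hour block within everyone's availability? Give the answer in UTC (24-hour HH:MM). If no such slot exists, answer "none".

17:00

Hiro → UTC: 09:00–10:30, 11:00–11:30, 11:45–13:15, 14:15–15:00, 17:00–18:00.
Diego → UTC: 09:30–10:45, 12:00–12:45, 15:30–19:00.
Hiro ∩ Diego: 09:30–10:30, 12:00–12:45, 17:00–18:00.
Windows ≥ 60 min: 09:30–10:30, 17:00–18:00.
Latest start in the last window 17:00–18:00 is 18:00 − 60 min = 17:00.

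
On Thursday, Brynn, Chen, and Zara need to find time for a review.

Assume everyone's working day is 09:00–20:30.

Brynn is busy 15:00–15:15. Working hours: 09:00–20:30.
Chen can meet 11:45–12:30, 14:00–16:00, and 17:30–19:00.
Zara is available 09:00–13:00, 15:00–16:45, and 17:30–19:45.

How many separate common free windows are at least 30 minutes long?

3

Brynn free within 09:00–20:30: 09:00–15:00, 15:15–20:30.
Brynn ∩ Chen: 11:45–12:30, 14:00–15:00, 15:15–16:00, 17:30–19:00.
Brynn ∩ Chen ∩ Zara: 11:45–12:30, 15:15–16:00, 17:30–19:00.
Windows ≥ 30 min: 11:45–12:30, 15:15–16:00, 17:30–19:00.
That's 3 windows.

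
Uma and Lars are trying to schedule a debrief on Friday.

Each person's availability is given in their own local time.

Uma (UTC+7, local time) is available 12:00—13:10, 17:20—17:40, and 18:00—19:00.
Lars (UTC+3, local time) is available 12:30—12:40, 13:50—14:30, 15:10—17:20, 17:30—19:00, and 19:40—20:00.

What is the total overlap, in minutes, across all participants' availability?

30 minutes

Uma → UTC: 05:00–06:10, 10:20–10:40, 11:00–12:00.
Lars → UTC: 09:30–09:40, 10:50–11:30, 12:10–14:20, 14:30–16:00, 16:40–17:00.
Uma ∩ Lars: 11:00–11:30.
Total common minutes: 30.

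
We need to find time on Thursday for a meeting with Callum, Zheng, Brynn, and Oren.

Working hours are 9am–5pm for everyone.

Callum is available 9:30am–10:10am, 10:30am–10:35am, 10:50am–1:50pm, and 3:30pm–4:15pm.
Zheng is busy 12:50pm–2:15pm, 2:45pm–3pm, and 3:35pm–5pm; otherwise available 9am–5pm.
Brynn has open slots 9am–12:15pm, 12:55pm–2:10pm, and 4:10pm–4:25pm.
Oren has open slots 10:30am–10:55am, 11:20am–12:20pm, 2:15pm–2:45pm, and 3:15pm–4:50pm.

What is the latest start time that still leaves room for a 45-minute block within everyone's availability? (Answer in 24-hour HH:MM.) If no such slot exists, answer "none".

11:30

Zheng free within 09:00–17:00: 09:00–12:50, 14:15–14:45, 15:00–15:35.
Callum ∩ Zheng: 09:30–10:10, 10:30–10:35, 10:50–12:50, 15:30–15:35.
Callum ∩ Zheng ∩ Brynn: 09:30–10:10, 10:30–10:35, 10:50–12:15.
Callum ∩ Zheng ∩ Brynn ∩ Oren: 10:30–10:35, 10:50–10:55, 11:20–12:15.
Windows ≥ 45 min: 11:20–12:15.
Latest start in the last window 11:20–12:15 is 12:15 − 45 min = 11:30.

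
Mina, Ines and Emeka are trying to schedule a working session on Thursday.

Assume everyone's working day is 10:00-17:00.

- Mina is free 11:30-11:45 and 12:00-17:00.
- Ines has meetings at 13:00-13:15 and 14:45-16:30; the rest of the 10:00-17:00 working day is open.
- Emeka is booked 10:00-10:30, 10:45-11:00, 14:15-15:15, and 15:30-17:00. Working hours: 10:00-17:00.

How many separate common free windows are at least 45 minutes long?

Ines free within 10:00–17:00: 10:00–13:00, 13:15–14:45, 16:30–17:00.
Emeka free within 10:00–17:00: 10:30–10:45, 11:00–14:15, 15:15–15:30.
Mina ∩ Ines: 11:30–11:45, 12:00–13:00, 13:15–14:45, 16:30–17:00.
Mina ∩ Ines ∩ Emeka: 11:30–11:45, 12:00–13:00, 13:15–14:15.
Windows ≥ 45 min: 12:00–13:00, 13:15–14:15.
That's 2 windows.

2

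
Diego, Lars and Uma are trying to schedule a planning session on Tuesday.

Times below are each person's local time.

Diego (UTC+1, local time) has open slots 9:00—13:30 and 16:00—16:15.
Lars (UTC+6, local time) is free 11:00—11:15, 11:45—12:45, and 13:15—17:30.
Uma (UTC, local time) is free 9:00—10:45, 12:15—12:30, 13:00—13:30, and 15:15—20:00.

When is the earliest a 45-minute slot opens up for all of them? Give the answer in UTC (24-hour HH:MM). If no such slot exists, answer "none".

Diego → UTC: 08:00–12:30, 15:00–15:15.
Lars → UTC: 05:00–05:15, 05:45–06:45, 07:15–11:30.
Uma → UTC: 09:00–10:45, 12:15–12:30, 13:00–13:30, 15:15–20:00.
Diego ∩ Lars: 08:00–11:30.
Diego ∩ Lars ∩ Uma: 09:00–10:45.
Windows ≥ 45 min: 09:00–10:45.
Earliest such window starts at 09:00.

09:00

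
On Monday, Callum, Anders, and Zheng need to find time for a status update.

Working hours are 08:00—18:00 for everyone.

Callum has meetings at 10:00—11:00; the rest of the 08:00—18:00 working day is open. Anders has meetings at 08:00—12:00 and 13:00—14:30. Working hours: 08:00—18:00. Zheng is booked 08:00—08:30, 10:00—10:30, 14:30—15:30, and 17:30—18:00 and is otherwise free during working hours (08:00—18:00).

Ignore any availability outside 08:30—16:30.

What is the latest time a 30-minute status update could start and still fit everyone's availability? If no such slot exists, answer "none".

Callum free within 08:00–18:00: 08:00–10:00, 11:00–18:00.
Anders free within 08:00–18:00: 12:00–13:00, 14:30–18:00.
Zheng free within 08:00–18:00: 08:30–10:00, 10:30–14:30, 15:30–17:30.
Callum ∩ Anders: 12:00–13:00, 14:30–18:00.
Callum ∩ Anders ∩ Zheng: 12:00–13:00, 15:30–17:30.
Restricted to 08:30–16:30: 12:00–13:00, 15:30–16:30.
Windows ≥ 30 min: 12:00–13:00, 15:30–16:30.
Latest start in the last window 15:30–16:30 is 16:30 − 30 min = 16:00.

16:00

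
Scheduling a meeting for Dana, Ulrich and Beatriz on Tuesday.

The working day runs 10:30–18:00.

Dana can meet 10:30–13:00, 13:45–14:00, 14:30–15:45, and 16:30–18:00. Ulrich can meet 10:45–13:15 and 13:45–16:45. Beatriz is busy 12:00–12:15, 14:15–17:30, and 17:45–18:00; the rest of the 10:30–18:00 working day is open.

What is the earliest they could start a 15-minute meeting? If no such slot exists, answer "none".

10:45

Beatriz free within 10:30–18:00: 10:30–12:00, 12:15–14:15, 17:30–17:45.
Dana ∩ Ulrich: 10:45–13:00, 13:45–14:00, 14:30–15:45, 16:30–16:45.
Dana ∩ Ulrich ∩ Beatriz: 10:45–12:00, 12:15–13:00, 13:45–14:00.
Windows ≥ 15 min: 10:45–12:00, 12:15–13:00, 13:45–14:00.
Earliest such window starts at 10:45.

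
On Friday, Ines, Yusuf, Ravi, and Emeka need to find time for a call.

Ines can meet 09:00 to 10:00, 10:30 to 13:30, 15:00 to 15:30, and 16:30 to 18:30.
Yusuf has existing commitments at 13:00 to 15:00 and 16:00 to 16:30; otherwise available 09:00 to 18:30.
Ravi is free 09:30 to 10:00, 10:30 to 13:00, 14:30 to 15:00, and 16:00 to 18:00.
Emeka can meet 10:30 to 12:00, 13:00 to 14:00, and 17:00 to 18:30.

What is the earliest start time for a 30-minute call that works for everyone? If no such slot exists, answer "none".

Yusuf free within 09:00–18:30: 09:00–13:00, 15:00–16:00, 16:30–18:30.
Ines ∩ Yusuf: 09:00–10:00, 10:30–13:00, 15:00–15:30, 16:30–18:30.
Ines ∩ Yusuf ∩ Ravi: 09:30–10:00, 10:30–13:00, 16:30–18:00.
Ines ∩ Yusuf ∩ Ravi ∩ Emeka: 10:30–12:00, 17:00–18:00.
Windows ≥ 30 min: 10:30–12:00, 17:00–18:00.
Earliest such window starts at 10:30.

10:30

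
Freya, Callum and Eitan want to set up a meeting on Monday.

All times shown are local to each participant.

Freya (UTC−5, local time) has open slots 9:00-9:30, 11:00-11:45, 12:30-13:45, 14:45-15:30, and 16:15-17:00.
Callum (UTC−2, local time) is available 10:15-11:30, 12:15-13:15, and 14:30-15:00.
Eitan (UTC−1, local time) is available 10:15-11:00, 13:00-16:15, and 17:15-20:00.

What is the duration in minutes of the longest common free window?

15 minutes

Freya → UTC: 14:00–14:30, 16:00–16:45, 17:30–18:45, 19:45–20:30, 21:15–22:00.
Callum → UTC: 12:15–13:30, 14:15–15:15, 16:30–17:00.
Eitan → UTC: 11:15–12:00, 14:00–17:15, 18:15–21:00.
Freya ∩ Callum: 14:15–14:30, 16:30–16:45.
Freya ∩ Callum ∩ Eitan: 14:15–14:30, 16:30–16:45.
Common window lengths: 15, 15 min; longest is 15.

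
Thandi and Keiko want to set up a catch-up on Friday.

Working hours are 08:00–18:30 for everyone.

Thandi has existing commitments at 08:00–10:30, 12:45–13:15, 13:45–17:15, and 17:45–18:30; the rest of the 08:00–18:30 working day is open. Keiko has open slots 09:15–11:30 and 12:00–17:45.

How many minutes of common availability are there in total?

Thandi free within 08:00–18:30: 10:30–12:45, 13:15–13:45, 17:15–17:45.
Thandi ∩ Keiko: 10:30–11:30, 12:00–12:45, 13:15–13:45, 17:15–17:45.
Total common minutes: 60 + 45 + 30 + 30 = 165.

165 minutes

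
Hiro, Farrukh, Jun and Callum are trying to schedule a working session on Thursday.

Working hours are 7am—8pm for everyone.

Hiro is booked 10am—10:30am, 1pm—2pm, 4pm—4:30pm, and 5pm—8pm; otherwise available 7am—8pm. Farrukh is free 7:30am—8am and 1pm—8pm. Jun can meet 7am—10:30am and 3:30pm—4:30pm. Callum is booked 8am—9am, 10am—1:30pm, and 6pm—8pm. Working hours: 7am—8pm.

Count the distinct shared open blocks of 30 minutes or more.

2

Hiro free within 07:00–20:00: 07:00–10:00, 10:30–13:00, 14:00–16:00, 16:30–17:00.
Callum free within 07:00–20:00: 07:00–08:00, 09:00–10:00, 13:30–18:00.
Hiro ∩ Farrukh: 07:30–08:00, 14:00–16:00, 16:30–17:00.
Hiro ∩ Farrukh ∩ Jun: 07:30–08:00, 15:30–16:00.
Hiro ∩ Farrukh ∩ Jun ∩ Callum: 07:30–08:00, 15:30–16:00.
Windows ≥ 30 min: 07:30–08:00, 15:30–16:00.
That's 2 windows.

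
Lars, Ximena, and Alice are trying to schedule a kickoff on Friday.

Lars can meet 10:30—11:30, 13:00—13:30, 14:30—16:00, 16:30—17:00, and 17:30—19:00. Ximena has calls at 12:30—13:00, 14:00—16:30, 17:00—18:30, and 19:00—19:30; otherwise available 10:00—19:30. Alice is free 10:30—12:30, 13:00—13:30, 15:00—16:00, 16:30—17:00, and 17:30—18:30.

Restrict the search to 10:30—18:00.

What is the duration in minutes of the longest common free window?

Ximena free within 10:00–19:30: 10:00–12:30, 13:00–14:00, 16:30–17:00, 18:30–19:00.
Lars ∩ Ximena: 10:30–11:30, 13:00–13:30, 16:30–17:00, 18:30–19:00.
Lars ∩ Ximena ∩ Alice: 10:30–11:30, 13:00–13:30, 16:30–17:00.
Restricted to 10:30–18:00: 10:30–11:30, 13:00–13:30, 16:30–17:00.
Common window lengths: 60, 30, 30 min; longest is 60.

60 minutes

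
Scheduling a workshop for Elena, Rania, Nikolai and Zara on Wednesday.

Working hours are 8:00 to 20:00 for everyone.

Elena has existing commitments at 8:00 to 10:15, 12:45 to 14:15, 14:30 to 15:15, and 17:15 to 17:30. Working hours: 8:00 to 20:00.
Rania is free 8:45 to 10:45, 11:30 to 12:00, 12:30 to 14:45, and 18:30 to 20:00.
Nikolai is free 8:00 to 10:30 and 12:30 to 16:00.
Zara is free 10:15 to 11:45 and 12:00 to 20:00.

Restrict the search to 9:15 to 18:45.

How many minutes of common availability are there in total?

Elena free within 08:00–20:00: 10:15–12:45, 14:15–14:30, 15:15–17:15, 17:30–20:00.
Elena ∩ Rania: 10:15–10:45, 11:30–12:00, 12:30–12:45, 14:15–14:30, 18:30–20:00.
Elena ∩ Rania ∩ Nikolai: 10:15–10:30, 12:30–12:45, 14:15–14:30.
Elena ∩ Rania ∩ Nikolai ∩ Zara: 10:15–10:30, 12:30–12:45, 14:15–14:30.
Restricted to 09:15–18:45: 10:15–10:30, 12:30–12:45, 14:15–14:30.
Total common minutes: 15 + 15 + 15 = 45.

45 minutes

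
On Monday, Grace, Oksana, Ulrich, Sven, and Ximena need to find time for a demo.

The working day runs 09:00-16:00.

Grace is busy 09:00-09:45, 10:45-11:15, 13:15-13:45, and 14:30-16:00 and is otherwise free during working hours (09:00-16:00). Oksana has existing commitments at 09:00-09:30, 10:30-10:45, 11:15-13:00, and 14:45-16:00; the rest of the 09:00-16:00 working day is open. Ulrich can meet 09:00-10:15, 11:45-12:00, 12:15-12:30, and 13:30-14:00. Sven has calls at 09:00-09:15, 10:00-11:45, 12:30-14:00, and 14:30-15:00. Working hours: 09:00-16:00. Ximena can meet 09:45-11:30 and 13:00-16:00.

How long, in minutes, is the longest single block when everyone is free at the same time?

15 minutes

Grace free within 09:00–16:00: 09:45–10:45, 11:15–13:15, 13:45–14:30.
Oksana free within 09:00–16:00: 09:30–10:30, 10:45–11:15, 13:00–14:45.
Sven free within 09:00–16:00: 09:15–10:00, 11:45–12:30, 14:00–14:30, 15:00–16:00.
Grace ∩ Oksana: 09:45–10:30, 13:00–13:15, 13:45–14:30.
Grace ∩ Oksana ∩ Ulrich: 09:45–10:15, 13:45–14:00.
Grace ∩ Oksana ∩ Ulrich ∩ Sven: 09:45–10:00.
Grace ∩ Oksana ∩ Ulrich ∩ Sven ∩ Ximena: 09:45–10:00.
Single common window of 15 minutes.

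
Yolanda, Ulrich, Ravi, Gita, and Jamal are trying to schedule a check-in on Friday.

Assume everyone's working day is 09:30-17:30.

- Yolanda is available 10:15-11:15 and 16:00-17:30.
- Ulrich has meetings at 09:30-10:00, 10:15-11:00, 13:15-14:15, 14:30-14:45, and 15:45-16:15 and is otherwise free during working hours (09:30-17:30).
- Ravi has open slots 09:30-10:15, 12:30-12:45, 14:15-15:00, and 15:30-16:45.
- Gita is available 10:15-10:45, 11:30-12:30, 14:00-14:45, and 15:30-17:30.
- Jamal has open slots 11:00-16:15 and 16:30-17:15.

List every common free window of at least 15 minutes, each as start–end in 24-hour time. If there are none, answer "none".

Ulrich free within 09:30–17:30: 10:00–10:15, 11:00–13:15, 14:15–14:30, 14:45–15:45, 16:15–17:30.
Yolanda ∩ Ulrich: 11:00–11:15, 16:15–17:30.
Yolanda ∩ Ulrich ∩ Ravi: 16:15–16:45.
Yolanda ∩ Ulrich ∩ Ravi ∩ Gita: 16:15–16:45.
Yolanda ∩ Ulrich ∩ Ravi ∩ Gita ∩ Jamal: 16:30–16:45.
Windows ≥ 15 min: 16:30–16:45.

16:30–16:45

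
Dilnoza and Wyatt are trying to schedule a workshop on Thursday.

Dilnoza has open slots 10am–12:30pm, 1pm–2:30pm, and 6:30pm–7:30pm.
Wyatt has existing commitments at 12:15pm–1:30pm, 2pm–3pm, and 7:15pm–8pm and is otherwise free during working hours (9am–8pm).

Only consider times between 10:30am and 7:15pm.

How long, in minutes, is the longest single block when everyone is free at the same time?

Wyatt free within 09:00–20:00: 09:00–12:15, 13:30–14:00, 15:00–19:15.
Dilnoza ∩ Wyatt: 10:00–12:15, 13:30–14:00, 18:30–19:15.
Restricted to 10:30–19:15: 10:30–12:15, 13:30–14:00, 18:30–19:15.
Common window lengths: 105, 30, 45 min; longest is 105.

105 minutes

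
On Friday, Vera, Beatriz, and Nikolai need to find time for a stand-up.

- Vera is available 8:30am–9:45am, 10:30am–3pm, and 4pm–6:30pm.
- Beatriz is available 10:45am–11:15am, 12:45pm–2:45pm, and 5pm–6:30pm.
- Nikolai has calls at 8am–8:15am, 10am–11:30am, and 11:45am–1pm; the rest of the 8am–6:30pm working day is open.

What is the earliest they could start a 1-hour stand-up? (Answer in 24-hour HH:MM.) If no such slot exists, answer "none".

13:00

Nikolai free within 08:00–18:30: 08:15–10:00, 11:30–11:45, 13:00–18:30.
Vera ∩ Beatriz: 10:45–11:15, 12:45–14:45, 17:00–18:30.
Vera ∩ Beatriz ∩ Nikolai: 13:00–14:45, 17:00–18:30.
Windows ≥ 60 min: 13:00–14:45, 17:00–18:30.
Earliest such window starts at 13:00.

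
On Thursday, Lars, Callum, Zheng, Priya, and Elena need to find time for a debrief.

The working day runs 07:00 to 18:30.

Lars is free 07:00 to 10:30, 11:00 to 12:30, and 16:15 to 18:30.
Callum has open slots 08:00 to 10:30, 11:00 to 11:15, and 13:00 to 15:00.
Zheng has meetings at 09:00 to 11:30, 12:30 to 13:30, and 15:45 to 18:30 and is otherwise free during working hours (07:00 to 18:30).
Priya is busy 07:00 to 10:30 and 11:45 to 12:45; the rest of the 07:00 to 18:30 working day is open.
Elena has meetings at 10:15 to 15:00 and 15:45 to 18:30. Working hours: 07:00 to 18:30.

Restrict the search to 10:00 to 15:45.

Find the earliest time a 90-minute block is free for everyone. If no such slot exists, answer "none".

Zheng free within 07:00–18:30: 07:00–09:00, 11:30–12:30, 13:30–15:45.
Priya free within 07:00–18:30: 10:30–11:45, 12:45–18:30.
Elena free within 07:00–18:30: 07:00–10:15, 15:00–15:45.
Lars ∩ Callum: 08:00–10:30, 11:00–11:15.
Lars ∩ Callum ∩ Zheng: 08:00–09:00.
Lars ∩ Callum ∩ Zheng ∩ Priya: (none).
Lars ∩ Callum ∩ Zheng ∩ Priya ∩ Elena: (none).
Restricted to 10:00–15:45: (none).
Windows ≥ 90 min: (none).

none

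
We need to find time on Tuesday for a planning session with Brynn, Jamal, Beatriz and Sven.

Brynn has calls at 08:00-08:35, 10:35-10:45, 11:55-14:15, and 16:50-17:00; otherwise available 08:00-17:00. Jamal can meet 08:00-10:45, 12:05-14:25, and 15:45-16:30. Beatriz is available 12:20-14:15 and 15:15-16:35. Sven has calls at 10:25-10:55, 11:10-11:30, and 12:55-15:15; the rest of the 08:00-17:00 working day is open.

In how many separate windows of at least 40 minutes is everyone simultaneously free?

1

Brynn free within 08:00–17:00: 08:35–10:35, 10:45–11:55, 14:15–16:50.
Sven free within 08:00–17:00: 08:00–10:25, 10:55–11:10, 11:30–12:55, 15:15–17:00.
Brynn ∩ Jamal: 08:35–10:35, 14:15–14:25, 15:45–16:30.
Brynn ∩ Jamal ∩ Beatriz: 15:45–16:30.
Brynn ∩ Jamal ∩ Beatriz ∩ Sven: 15:45–16:30.
Windows ≥ 40 min: 15:45–16:30.
That's 1 window.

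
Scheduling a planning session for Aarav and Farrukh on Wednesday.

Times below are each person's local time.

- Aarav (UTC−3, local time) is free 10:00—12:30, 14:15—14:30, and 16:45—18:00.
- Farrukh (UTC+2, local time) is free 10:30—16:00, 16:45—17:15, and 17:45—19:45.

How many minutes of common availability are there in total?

Aarav → UTC: 13:00–15:30, 17:15–17:30, 19:45–21:00.
Farrukh → UTC: 08:30–14:00, 14:45–15:15, 15:45–17:45.
Aarav ∩ Farrukh: 13:00–14:00, 14:45–15:15, 17:15–17:30.
Total common minutes: 60 + 30 + 15 = 105.

105 minutes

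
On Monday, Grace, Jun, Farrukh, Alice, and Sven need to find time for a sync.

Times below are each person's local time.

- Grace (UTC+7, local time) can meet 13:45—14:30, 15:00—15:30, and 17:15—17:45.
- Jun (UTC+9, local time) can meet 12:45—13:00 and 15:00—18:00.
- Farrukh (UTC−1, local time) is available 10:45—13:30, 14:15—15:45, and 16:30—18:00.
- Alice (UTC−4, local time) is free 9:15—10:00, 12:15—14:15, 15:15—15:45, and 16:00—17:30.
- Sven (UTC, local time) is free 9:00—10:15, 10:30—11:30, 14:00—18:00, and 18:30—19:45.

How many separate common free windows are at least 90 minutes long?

Grace → UTC: 06:45–07:30, 08:00–08:30, 10:15–10:45.
Jun → UTC: 03:45–04:00, 06:00–09:00.
Farrukh → UTC: 11:45–14:30, 15:15–16:45, 17:30–19:00.
Alice → UTC: 13:15–14:00, 16:15–18:15, 19:15–19:45, 20:00–21:30.
Sven → UTC: 09:00–10:15, 10:30–11:30, 14:00–18:00, 18:30–19:45.
Grace ∩ Jun: 06:45–07:30, 08:00–08:30.
Grace ∩ Jun ∩ Farrukh: (none).
Grace ∩ Jun ∩ Farrukh ∩ Alice: (none).
Grace ∩ Jun ∩ Farrukh ∩ Alice ∩ Sven: (none).
Windows ≥ 90 min: (none).
That's 0 windows.

0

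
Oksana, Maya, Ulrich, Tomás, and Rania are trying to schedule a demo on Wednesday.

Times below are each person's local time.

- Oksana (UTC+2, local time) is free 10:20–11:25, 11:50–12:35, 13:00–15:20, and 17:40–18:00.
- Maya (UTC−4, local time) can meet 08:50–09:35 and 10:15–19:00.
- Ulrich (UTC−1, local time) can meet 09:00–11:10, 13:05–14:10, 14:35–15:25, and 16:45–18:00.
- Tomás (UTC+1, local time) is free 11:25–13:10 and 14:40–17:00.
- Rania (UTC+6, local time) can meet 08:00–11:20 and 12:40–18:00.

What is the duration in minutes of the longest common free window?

Oksana → UTC: 08:20–09:25, 09:50–10:35, 11:00–13:20, 15:40–16:00.
Maya → UTC: 12:50–13:35, 14:15–23:00.
Ulrich → UTC: 10:00–12:10, 14:05–15:10, 15:35–16:25, 17:45–19:00.
Tomás → UTC: 10:25–12:10, 13:40–16:00.
Rania → UTC: 02:00–05:20, 06:40–12:00.
Oksana ∩ Maya: 12:50–13:20, 15:40–16:00.
Oksana ∩ Maya ∩ Ulrich: 15:40–16:00.
Oksana ∩ Maya ∩ Ulrich ∩ Tomás: 15:40–16:00.
Oksana ∩ Maya ∩ Ulrich ∩ Tomás ∩ Rania: (none).
No common window.

0 minutes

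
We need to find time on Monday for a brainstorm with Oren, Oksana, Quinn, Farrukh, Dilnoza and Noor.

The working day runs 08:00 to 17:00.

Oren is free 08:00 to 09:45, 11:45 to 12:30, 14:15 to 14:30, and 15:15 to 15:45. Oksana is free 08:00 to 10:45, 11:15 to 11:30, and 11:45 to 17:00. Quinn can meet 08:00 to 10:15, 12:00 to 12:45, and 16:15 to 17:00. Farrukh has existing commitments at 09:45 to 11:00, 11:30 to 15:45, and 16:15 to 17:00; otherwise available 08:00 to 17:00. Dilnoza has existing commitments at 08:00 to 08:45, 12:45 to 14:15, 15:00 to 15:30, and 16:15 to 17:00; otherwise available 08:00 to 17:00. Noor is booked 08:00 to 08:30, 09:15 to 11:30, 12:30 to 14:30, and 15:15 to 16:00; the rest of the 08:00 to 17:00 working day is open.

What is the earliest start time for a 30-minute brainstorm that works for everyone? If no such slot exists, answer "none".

08:45

Farrukh free within 08:00–17:00: 08:00–09:45, 11:00–11:30, 15:45–16:15.
Dilnoza free within 08:00–17:00: 08:45–12:45, 14:15–15:00, 15:30–16:15.
Noor free within 08:00–17:00: 08:30–09:15, 11:30–12:30, 14:30–15:15, 16:00–17:00.
Oren ∩ Oksana: 08:00–09:45, 11:45–12:30, 14:15–14:30, 15:15–15:45.
Oren ∩ Oksana ∩ Quinn: 08:00–09:45, 12:00–12:30.
Oren ∩ Oksana ∩ Quinn ∩ Farrukh: 08:00–09:45.
Oren ∩ Oksana ∩ Quinn ∩ Farrukh ∩ Dilnoza: 08:45–09:45.
Oren ∩ Oksana ∩ Quinn ∩ Farrukh ∩ Dilnoza ∩ Noor: 08:45–09:15.
Windows ≥ 30 min: 08:45–09:15.
Earliest such window starts at 08:45.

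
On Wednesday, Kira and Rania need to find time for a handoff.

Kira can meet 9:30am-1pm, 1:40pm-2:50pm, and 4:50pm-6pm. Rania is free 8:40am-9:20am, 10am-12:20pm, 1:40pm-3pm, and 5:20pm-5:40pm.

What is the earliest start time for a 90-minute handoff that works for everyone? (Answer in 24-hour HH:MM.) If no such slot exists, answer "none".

Kira ∩ Rania: 10:00–12:20, 13:40–14:50, 17:20–17:40.
Windows ≥ 90 min: 10:00–12:20.
Earliest such window starts at 10:00.

10:00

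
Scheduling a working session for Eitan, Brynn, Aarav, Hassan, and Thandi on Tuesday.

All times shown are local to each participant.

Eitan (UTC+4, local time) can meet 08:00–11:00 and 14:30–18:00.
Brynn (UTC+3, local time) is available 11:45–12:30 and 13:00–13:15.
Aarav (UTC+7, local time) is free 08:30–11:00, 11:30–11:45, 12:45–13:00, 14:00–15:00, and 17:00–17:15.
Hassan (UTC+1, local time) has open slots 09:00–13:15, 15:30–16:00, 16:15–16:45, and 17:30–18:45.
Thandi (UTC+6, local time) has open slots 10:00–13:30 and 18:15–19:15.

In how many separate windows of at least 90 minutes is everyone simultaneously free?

0

Eitan → UTC: 04:00–07:00, 10:30–14:00.
Brynn → UTC: 08:45–09:30, 10:00–10:15.
Aarav → UTC: 01:30–04:00, 04:30–04:45, 05:45–06:00, 07:00–08:00, 10:00–10:15.
Hassan → UTC: 08:00–12:15, 14:30–15:00, 15:15–15:45, 16:30–17:45.
Thandi → UTC: 04:00–07:30, 12:15–13:15.
Eitan ∩ Brynn: (none).
Eitan ∩ Brynn ∩ Aarav: (none).
Eitan ∩ Brynn ∩ Aarav ∩ Hassan: (none).
Eitan ∩ Brynn ∩ Aarav ∩ Hassan ∩ Thandi: (none).
Windows ≥ 90 min: (none).
That's 0 windows.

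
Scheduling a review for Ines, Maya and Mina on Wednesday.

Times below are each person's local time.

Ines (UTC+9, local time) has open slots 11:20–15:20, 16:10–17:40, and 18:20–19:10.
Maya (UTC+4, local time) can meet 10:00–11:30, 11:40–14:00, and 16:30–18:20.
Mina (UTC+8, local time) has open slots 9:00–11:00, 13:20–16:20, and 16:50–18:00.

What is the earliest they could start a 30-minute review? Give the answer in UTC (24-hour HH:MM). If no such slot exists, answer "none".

Ines → UTC: 02:20–06:20, 07:10–08:40, 09:20–10:10.
Maya → UTC: 06:00–07:30, 07:40–10:00, 12:30–14:20.
Mina → UTC: 01:00–03:00, 05:20–08:20, 08:50–10:00.
Ines ∩ Maya: 06:00–06:20, 07:10–07:30, 07:40–08:40, 09:20–10:00.
Ines ∩ Maya ∩ Mina: 06:00–06:20, 07:10–07:30, 07:40–08:20, 09:20–10:00.
Windows ≥ 30 min: 07:40–08:20, 09:20–10:00.
Earliest such window starts at 07:40.

07:40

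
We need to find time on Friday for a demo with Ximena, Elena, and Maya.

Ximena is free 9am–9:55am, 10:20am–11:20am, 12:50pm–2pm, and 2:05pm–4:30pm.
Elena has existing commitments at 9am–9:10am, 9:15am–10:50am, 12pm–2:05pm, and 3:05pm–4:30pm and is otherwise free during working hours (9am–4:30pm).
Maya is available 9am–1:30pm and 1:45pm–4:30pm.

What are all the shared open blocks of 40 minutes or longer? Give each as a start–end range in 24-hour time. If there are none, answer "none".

Elena free within 09:00–16:30: 09:10–09:15, 10:50–12:00, 14:05–15:05.
Ximena ∩ Elena: 09:10–09:15, 10:50–11:20, 14:05–15:05.
Ximena ∩ Elena ∩ Maya: 09:10–09:15, 10:50–11:20, 14:05–15:05.
Windows ≥ 40 min: 14:05–15:05.

14:05–15:05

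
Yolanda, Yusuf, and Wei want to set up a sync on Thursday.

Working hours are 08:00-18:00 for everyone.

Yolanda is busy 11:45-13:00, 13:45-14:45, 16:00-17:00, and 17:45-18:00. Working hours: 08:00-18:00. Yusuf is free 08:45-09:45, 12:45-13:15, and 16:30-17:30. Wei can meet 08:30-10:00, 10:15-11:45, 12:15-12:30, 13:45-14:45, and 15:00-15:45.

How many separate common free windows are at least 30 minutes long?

Yolanda free within 08:00–18:00: 08:00–11:45, 13:00–13:45, 14:45–16:00, 17:00–17:45.
Yolanda ∩ Yusuf: 08:45–09:45, 13:00–13:15, 17:00–17:30.
Yolanda ∩ Yusuf ∩ Wei: 08:45–09:45.
Windows ≥ 30 min: 08:45–09:45.
That's 1 window.

1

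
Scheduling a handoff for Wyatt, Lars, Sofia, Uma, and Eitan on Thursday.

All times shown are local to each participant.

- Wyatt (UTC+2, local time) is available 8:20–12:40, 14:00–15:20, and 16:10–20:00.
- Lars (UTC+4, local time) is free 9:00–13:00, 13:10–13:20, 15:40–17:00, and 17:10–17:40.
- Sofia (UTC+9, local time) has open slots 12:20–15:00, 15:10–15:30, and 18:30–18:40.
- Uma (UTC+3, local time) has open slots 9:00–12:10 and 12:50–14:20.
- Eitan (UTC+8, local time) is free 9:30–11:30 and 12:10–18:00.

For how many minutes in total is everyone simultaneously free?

10 minutes

Wyatt → UTC: 06:20–10:40, 12:00–13:20, 14:10–18:00.
Lars → UTC: 05:00–09:00, 09:10–09:20, 11:40–13:00, 13:10–13:40.
Sofia → UTC: 03:20–06:00, 06:10–06:30, 09:30–09:40.
Uma → UTC: 06:00–09:10, 09:50–11:20.
Eitan → UTC: 01:30–03:30, 04:10–10:00.
Wyatt ∩ Lars: 06:20–09:00, 09:10–09:20, 12:00–13:00, 13:10–13:20.
Wyatt ∩ Lars ∩ Sofia: 06:20–06:30.
Wyatt ∩ Lars ∩ Sofia ∩ Uma: 06:20–06:30.
Wyatt ∩ Lars ∩ Sofia ∩ Uma ∩ Eitan: 06:20–06:30.
Total common minutes: 10.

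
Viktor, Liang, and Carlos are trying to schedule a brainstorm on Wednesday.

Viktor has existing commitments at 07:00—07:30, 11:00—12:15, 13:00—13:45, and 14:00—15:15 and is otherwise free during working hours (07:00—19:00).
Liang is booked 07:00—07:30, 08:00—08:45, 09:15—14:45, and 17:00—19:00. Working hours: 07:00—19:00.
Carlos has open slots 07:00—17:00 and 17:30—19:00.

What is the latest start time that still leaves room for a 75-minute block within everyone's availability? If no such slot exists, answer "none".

Viktor free within 07:00–19:00: 07:30–11:00, 12:15–13:00, 13:45–14:00, 15:15–19:00.
Liang free within 07:00–19:00: 07:30–08:00, 08:45–09:15, 14:45–17:00.
Viktor ∩ Liang: 07:30–08:00, 08:45–09:15, 15:15–17:00.
Viktor ∩ Liang ∩ Carlos: 07:30–08:00, 08:45–09:15, 15:15–17:00.
Windows ≥ 75 min: 15:15–17:00.
Latest start in the last window 15:15–17:00 is 17:00 − 75 min = 15:45.

15:45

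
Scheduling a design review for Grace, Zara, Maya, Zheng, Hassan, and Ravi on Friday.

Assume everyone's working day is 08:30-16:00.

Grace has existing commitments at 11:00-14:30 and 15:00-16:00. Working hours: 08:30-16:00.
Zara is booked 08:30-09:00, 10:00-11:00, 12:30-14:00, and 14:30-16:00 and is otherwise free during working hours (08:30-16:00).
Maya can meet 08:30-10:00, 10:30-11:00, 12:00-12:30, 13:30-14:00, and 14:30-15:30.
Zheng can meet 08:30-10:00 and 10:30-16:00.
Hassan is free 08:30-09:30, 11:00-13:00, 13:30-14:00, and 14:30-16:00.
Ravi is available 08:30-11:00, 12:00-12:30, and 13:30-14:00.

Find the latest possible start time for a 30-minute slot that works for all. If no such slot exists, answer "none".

Grace free within 08:30–16:00: 08:30–11:00, 14:30–15:00.
Zara free within 08:30–16:00: 09:00–10:00, 11:00–12:30, 14:00–14:30.
Grace ∩ Zara: 09:00–10:00.
Grace ∩ Zara ∩ Maya: 09:00–10:00.
Grace ∩ Zara ∩ Maya ∩ Zheng: 09:00–10:00.
Grace ∩ Zara ∩ Maya ∩ Zheng ∩ Hassan: 09:00–09:30.
Grace ∩ Zara ∩ Maya ∩ Zheng ∩ Hassan ∩ Ravi: 09:00–09:30.
Windows ≥ 30 min: 09:00–09:30.
Latest start in the last window 09:00–09:30 is 09:30 − 30 min = 09:00.

09:00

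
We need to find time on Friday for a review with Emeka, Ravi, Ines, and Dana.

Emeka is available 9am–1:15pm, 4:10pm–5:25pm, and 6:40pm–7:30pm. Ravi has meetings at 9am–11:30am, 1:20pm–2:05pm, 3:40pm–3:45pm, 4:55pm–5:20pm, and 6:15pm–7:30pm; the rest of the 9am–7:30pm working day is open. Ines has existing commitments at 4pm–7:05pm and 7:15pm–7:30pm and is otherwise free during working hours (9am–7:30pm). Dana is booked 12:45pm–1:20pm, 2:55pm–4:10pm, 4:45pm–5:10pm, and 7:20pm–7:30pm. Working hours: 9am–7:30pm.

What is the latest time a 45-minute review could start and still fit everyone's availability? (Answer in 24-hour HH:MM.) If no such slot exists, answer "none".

12:00

Ravi free within 09:00–19:30: 11:30–13:20, 14:05–15:40, 15:45–16:55, 17:20–18:15.
Ines free within 09:00–19:30: 09:00–16:00, 19:05–19:15.
Dana free within 09:00–19:30: 09:00–12:45, 13:20–14:55, 16:10–16:45, 17:10–19:20.
Emeka ∩ Ravi: 11:30–13:15, 16:10–16:55, 17:20–17:25.
Emeka ∩ Ravi ∩ Ines: 11:30–13:15.
Emeka ∩ Ravi ∩ Ines ∩ Dana: 11:30–12:45.
Windows ≥ 45 min: 11:30–12:45.
Latest start in the last window 11:30–12:45 is 12:45 − 45 min = 12:00.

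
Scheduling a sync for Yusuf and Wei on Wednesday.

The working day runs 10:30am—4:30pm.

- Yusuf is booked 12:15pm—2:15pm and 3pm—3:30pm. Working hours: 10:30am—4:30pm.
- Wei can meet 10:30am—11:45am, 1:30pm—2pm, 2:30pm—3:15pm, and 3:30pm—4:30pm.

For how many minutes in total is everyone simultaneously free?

Yusuf free within 10:30–16:30: 10:30–12:15, 14:15–15:00, 15:30–16:30.
Yusuf ∩ Wei: 10:30–11:45, 14:30–15:00, 15:30–16:30.
Total common minutes: 75 + 30 + 60 = 165.

165 minutes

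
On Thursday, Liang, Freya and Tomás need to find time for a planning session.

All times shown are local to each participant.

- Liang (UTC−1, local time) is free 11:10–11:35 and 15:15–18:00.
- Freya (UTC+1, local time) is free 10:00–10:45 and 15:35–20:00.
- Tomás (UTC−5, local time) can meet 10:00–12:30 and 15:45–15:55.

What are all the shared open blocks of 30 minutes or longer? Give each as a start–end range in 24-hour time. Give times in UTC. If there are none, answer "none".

16:15–17:30

Liang → UTC: 12:10–12:35, 16:15–19:00.
Freya → UTC: 09:00–09:45, 14:35–19:00.
Tomás → UTC: 15:00–17:30, 20:45–20:55.
Liang ∩ Freya: 16:15–19:00.
Liang ∩ Freya ∩ Tomás: 16:15–17:30.
Windows ≥ 30 min: 16:15–17:30.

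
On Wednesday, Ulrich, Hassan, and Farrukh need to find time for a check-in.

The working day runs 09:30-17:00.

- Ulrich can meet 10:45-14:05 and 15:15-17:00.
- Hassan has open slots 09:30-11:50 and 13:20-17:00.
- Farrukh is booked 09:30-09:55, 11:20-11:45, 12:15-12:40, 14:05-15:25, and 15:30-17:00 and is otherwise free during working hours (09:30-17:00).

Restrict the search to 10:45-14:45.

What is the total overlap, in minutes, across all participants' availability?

85 minutes

Farrukh free within 09:30–17:00: 09:55–11:20, 11:45–12:15, 12:40–14:05, 15:25–15:30.
Ulrich ∩ Hassan: 10:45–11:50, 13:20–14:05, 15:15–17:00.
Ulrich ∩ Hassan ∩ Farrukh: 10:45–11:20, 11:45–11:50, 13:20–14:05, 15:25–15:30.
Restricted to 10:45–14:45: 10:45–11:20, 11:45–11:50, 13:20–14:05.
Total common minutes: 35 + 5 + 45 = 85.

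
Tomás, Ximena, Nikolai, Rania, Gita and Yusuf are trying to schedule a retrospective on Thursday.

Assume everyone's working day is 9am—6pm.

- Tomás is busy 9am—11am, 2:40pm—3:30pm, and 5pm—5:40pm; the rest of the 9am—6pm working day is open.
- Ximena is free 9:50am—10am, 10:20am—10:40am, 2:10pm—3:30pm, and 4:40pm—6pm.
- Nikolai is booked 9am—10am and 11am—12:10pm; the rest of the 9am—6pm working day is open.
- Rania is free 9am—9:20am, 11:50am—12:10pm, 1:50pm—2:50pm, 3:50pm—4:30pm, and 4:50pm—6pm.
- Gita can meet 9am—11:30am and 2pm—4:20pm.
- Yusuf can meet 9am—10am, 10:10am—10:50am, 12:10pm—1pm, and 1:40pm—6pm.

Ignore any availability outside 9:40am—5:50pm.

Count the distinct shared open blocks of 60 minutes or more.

0

Tomás free within 09:00–18:00: 11:00–14:40, 15:30–17:00, 17:40–18:00.
Nikolai free within 09:00–18:00: 10:00–11:00, 12:10–18:00.
Tomás ∩ Ximena: 14:10–14:40, 16:40–17:00, 17:40–18:00.
Tomás ∩ Ximena ∩ Nikolai: 14:10–14:40, 16:40–17:00, 17:40–18:00.
Tomás ∩ Ximena ∩ Nikolai ∩ Rania: 14:10–14:40, 16:50–17:00, 17:40–18:00.
Tomás ∩ Ximena ∩ Nikolai ∩ Rania ∩ Gita: 14:10–14:40.
Tomás ∩ Ximena ∩ Nikolai ∩ Rania ∩ Gita ∩ Yusuf: 14:10–14:40.
Restricted to 09:40–17:50: 14:10–14:40.
Windows ≥ 60 min: (none).
That's 0 windows.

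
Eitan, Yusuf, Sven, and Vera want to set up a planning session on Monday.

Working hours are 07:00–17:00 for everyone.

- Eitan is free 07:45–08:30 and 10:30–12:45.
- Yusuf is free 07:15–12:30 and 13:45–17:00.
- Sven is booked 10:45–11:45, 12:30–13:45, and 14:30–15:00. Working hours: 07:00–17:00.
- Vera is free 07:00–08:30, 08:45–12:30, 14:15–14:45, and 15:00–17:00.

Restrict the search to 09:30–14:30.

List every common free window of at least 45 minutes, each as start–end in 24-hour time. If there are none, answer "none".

11:45–12:30

Sven free within 07:00–17:00: 07:00–10:45, 11:45–12:30, 13:45–14:30, 15:00–17:00.
Eitan ∩ Yusuf: 07:45–08:30, 10:30–12:30.
Eitan ∩ Yusuf ∩ Sven: 07:45–08:30, 10:30–10:45, 11:45–12:30.
Eitan ∩ Yusuf ∩ Sven ∩ Vera: 07:45–08:30, 10:30–10:45, 11:45–12:30.
Restricted to 09:30–14:30: 10:30–10:45, 11:45–12:30.
Windows ≥ 45 min: 11:45–12:30.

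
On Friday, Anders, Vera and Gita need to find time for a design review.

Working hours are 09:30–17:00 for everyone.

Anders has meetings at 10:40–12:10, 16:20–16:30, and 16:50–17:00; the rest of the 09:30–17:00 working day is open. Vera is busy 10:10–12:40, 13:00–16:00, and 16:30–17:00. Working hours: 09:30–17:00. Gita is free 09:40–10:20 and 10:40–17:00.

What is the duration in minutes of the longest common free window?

30 minutes

Anders free within 09:30–17:00: 09:30–10:40, 12:10–16:20, 16:30–16:50.
Vera free within 09:30–17:00: 09:30–10:10, 12:40–13:00, 16:00–16:30.
Anders ∩ Vera: 09:30–10:10, 12:40–13:00, 16:00–16:20.
Anders ∩ Vera ∩ Gita: 09:40–10:10, 12:40–13:00, 16:00–16:20.
Common window lengths: 30, 20, 20 min; longest is 30.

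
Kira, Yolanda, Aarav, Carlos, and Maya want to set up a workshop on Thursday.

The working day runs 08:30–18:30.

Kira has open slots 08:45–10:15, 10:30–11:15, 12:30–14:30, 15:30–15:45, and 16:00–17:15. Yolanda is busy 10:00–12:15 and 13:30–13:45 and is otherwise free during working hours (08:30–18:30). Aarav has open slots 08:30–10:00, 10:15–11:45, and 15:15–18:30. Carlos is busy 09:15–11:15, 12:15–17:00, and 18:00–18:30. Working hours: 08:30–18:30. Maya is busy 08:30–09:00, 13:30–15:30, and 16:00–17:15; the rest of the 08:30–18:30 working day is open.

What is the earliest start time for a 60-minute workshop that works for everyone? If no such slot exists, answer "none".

Yolanda free within 08:30–18:30: 08:30–10:00, 12:15–13:30, 13:45–18:30.
Carlos free within 08:30–18:30: 08:30–09:15, 11:15–12:15, 17:00–18:00.
Maya free within 08:30–18:30: 09:00–13:30, 15:30–16:00, 17:15–18:30.
Kira ∩ Yolanda: 08:45–10:00, 12:30–13:30, 13:45–14:30, 15:30–15:45, 16:00–17:15.
Kira ∩ Yolanda ∩ Aarav: 08:45–10:00, 15:30–15:45, 16:00–17:15.
Kira ∩ Yolanda ∩ Aarav ∩ Carlos: 08:45–09:15, 17:00–17:15.
Kira ∩ Yolanda ∩ Aarav ∩ Carlos ∩ Maya: 09:00–09:15.
Windows ≥ 60 min: (none).

none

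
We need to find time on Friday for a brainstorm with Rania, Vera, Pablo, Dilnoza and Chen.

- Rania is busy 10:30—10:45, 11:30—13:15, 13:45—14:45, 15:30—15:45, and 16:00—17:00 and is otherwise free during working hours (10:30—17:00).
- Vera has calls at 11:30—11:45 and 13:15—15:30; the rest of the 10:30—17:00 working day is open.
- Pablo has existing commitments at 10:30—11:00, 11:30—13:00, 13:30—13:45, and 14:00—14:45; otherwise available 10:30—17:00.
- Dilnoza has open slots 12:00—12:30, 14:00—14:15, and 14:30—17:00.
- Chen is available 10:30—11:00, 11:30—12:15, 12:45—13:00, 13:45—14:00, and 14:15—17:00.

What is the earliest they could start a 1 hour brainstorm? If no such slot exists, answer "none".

Rania free within 10:30–17:00: 10:45–11:30, 13:15–13:45, 14:45–15:30, 15:45–16:00.
Vera free within 10:30–17:00: 10:30–11:30, 11:45–13:15, 15:30–17:00.
Pablo free within 10:30–17:00: 11:00–11:30, 13:00–13:30, 13:45–14:00, 14:45–17:00.
Rania ∩ Vera: 10:45–11:30, 15:45–16:00.
Rania ∩ Vera ∩ Pablo: 11:00–11:30, 15:45–16:00.
Rania ∩ Vera ∩ Pablo ∩ Dilnoza: 15:45–16:00.
Rania ∩ Vera ∩ Pablo ∩ Dilnoza ∩ Chen: 15:45–16:00.
Windows ≥ 60 min: (none).

none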